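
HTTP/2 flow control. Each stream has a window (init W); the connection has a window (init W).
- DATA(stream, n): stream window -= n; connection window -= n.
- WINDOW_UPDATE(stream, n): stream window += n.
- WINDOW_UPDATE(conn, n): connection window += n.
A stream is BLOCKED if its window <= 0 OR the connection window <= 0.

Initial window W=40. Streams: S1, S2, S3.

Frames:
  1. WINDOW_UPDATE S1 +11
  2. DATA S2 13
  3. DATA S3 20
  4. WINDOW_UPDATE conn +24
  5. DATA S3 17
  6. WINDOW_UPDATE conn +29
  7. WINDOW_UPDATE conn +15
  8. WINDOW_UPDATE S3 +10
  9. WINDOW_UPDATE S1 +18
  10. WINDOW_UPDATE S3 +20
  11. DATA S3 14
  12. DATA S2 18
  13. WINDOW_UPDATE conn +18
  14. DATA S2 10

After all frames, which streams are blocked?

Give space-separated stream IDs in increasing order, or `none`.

Answer: S2

Derivation:
Op 1: conn=40 S1=51 S2=40 S3=40 blocked=[]
Op 2: conn=27 S1=51 S2=27 S3=40 blocked=[]
Op 3: conn=7 S1=51 S2=27 S3=20 blocked=[]
Op 4: conn=31 S1=51 S2=27 S3=20 blocked=[]
Op 5: conn=14 S1=51 S2=27 S3=3 blocked=[]
Op 6: conn=43 S1=51 S2=27 S3=3 blocked=[]
Op 7: conn=58 S1=51 S2=27 S3=3 blocked=[]
Op 8: conn=58 S1=51 S2=27 S3=13 blocked=[]
Op 9: conn=58 S1=69 S2=27 S3=13 blocked=[]
Op 10: conn=58 S1=69 S2=27 S3=33 blocked=[]
Op 11: conn=44 S1=69 S2=27 S3=19 blocked=[]
Op 12: conn=26 S1=69 S2=9 S3=19 blocked=[]
Op 13: conn=44 S1=69 S2=9 S3=19 blocked=[]
Op 14: conn=34 S1=69 S2=-1 S3=19 blocked=[2]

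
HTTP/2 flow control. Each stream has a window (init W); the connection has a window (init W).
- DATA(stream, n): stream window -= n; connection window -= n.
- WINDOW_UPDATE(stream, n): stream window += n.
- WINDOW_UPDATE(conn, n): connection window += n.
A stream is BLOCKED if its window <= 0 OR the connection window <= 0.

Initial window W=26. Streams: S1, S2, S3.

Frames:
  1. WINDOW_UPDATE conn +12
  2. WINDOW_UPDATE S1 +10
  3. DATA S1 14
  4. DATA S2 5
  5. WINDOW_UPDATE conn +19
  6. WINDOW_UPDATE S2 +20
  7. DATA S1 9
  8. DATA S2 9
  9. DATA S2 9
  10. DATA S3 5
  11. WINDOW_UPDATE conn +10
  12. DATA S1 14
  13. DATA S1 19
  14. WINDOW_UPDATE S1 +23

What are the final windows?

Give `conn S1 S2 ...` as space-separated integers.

Answer: -17 3 23 21

Derivation:
Op 1: conn=38 S1=26 S2=26 S3=26 blocked=[]
Op 2: conn=38 S1=36 S2=26 S3=26 blocked=[]
Op 3: conn=24 S1=22 S2=26 S3=26 blocked=[]
Op 4: conn=19 S1=22 S2=21 S3=26 blocked=[]
Op 5: conn=38 S1=22 S2=21 S3=26 blocked=[]
Op 6: conn=38 S1=22 S2=41 S3=26 blocked=[]
Op 7: conn=29 S1=13 S2=41 S3=26 blocked=[]
Op 8: conn=20 S1=13 S2=32 S3=26 blocked=[]
Op 9: conn=11 S1=13 S2=23 S3=26 blocked=[]
Op 10: conn=6 S1=13 S2=23 S3=21 blocked=[]
Op 11: conn=16 S1=13 S2=23 S3=21 blocked=[]
Op 12: conn=2 S1=-1 S2=23 S3=21 blocked=[1]
Op 13: conn=-17 S1=-20 S2=23 S3=21 blocked=[1, 2, 3]
Op 14: conn=-17 S1=3 S2=23 S3=21 blocked=[1, 2, 3]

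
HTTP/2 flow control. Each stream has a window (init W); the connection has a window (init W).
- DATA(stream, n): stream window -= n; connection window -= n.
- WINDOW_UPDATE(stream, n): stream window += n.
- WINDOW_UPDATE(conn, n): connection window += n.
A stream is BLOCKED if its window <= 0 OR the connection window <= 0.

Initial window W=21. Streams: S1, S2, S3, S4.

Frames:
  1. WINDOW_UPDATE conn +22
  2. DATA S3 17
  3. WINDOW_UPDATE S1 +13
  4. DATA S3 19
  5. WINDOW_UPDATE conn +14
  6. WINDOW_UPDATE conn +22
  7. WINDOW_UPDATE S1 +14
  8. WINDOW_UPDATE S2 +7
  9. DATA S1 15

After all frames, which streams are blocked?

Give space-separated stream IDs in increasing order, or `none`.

Op 1: conn=43 S1=21 S2=21 S3=21 S4=21 blocked=[]
Op 2: conn=26 S1=21 S2=21 S3=4 S4=21 blocked=[]
Op 3: conn=26 S1=34 S2=21 S3=4 S4=21 blocked=[]
Op 4: conn=7 S1=34 S2=21 S3=-15 S4=21 blocked=[3]
Op 5: conn=21 S1=34 S2=21 S3=-15 S4=21 blocked=[3]
Op 6: conn=43 S1=34 S2=21 S3=-15 S4=21 blocked=[3]
Op 7: conn=43 S1=48 S2=21 S3=-15 S4=21 blocked=[3]
Op 8: conn=43 S1=48 S2=28 S3=-15 S4=21 blocked=[3]
Op 9: conn=28 S1=33 S2=28 S3=-15 S4=21 blocked=[3]

Answer: S3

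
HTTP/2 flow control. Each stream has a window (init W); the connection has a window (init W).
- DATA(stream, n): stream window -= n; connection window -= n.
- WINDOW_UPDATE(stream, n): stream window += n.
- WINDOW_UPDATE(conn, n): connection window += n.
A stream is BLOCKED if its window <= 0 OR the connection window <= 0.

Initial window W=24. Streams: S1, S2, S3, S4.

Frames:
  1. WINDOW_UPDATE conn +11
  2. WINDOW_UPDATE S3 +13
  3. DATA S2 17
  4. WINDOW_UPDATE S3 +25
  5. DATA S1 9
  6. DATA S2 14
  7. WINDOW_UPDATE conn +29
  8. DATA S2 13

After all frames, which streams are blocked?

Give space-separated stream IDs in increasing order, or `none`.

Answer: S2

Derivation:
Op 1: conn=35 S1=24 S2=24 S3=24 S4=24 blocked=[]
Op 2: conn=35 S1=24 S2=24 S3=37 S4=24 blocked=[]
Op 3: conn=18 S1=24 S2=7 S3=37 S4=24 blocked=[]
Op 4: conn=18 S1=24 S2=7 S3=62 S4=24 blocked=[]
Op 5: conn=9 S1=15 S2=7 S3=62 S4=24 blocked=[]
Op 6: conn=-5 S1=15 S2=-7 S3=62 S4=24 blocked=[1, 2, 3, 4]
Op 7: conn=24 S1=15 S2=-7 S3=62 S4=24 blocked=[2]
Op 8: conn=11 S1=15 S2=-20 S3=62 S4=24 blocked=[2]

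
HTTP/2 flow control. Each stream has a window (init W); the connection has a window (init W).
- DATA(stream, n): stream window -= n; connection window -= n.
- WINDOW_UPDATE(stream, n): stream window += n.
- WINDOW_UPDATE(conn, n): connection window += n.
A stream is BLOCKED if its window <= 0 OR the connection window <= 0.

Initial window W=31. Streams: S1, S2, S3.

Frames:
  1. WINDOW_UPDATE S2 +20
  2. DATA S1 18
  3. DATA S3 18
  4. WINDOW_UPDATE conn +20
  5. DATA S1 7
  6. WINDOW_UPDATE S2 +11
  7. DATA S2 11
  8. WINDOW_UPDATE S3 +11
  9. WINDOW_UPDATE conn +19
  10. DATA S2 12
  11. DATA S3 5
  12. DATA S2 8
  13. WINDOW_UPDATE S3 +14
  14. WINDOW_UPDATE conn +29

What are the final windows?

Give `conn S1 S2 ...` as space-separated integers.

Answer: 20 6 31 33

Derivation:
Op 1: conn=31 S1=31 S2=51 S3=31 blocked=[]
Op 2: conn=13 S1=13 S2=51 S3=31 blocked=[]
Op 3: conn=-5 S1=13 S2=51 S3=13 blocked=[1, 2, 3]
Op 4: conn=15 S1=13 S2=51 S3=13 blocked=[]
Op 5: conn=8 S1=6 S2=51 S3=13 blocked=[]
Op 6: conn=8 S1=6 S2=62 S3=13 blocked=[]
Op 7: conn=-3 S1=6 S2=51 S3=13 blocked=[1, 2, 3]
Op 8: conn=-3 S1=6 S2=51 S3=24 blocked=[1, 2, 3]
Op 9: conn=16 S1=6 S2=51 S3=24 blocked=[]
Op 10: conn=4 S1=6 S2=39 S3=24 blocked=[]
Op 11: conn=-1 S1=6 S2=39 S3=19 blocked=[1, 2, 3]
Op 12: conn=-9 S1=6 S2=31 S3=19 blocked=[1, 2, 3]
Op 13: conn=-9 S1=6 S2=31 S3=33 blocked=[1, 2, 3]
Op 14: conn=20 S1=6 S2=31 S3=33 blocked=[]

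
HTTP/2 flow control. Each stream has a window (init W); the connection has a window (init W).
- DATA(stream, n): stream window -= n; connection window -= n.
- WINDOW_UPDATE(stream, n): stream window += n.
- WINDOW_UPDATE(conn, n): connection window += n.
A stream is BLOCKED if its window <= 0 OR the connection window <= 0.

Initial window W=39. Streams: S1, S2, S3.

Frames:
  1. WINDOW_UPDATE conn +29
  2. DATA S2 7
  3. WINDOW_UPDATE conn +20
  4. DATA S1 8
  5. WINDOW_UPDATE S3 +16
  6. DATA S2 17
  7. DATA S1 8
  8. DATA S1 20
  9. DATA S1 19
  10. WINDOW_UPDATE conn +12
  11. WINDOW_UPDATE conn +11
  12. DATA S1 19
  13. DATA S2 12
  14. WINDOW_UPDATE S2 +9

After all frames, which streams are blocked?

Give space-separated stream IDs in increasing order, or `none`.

Answer: S1

Derivation:
Op 1: conn=68 S1=39 S2=39 S3=39 blocked=[]
Op 2: conn=61 S1=39 S2=32 S3=39 blocked=[]
Op 3: conn=81 S1=39 S2=32 S3=39 blocked=[]
Op 4: conn=73 S1=31 S2=32 S3=39 blocked=[]
Op 5: conn=73 S1=31 S2=32 S3=55 blocked=[]
Op 6: conn=56 S1=31 S2=15 S3=55 blocked=[]
Op 7: conn=48 S1=23 S2=15 S3=55 blocked=[]
Op 8: conn=28 S1=3 S2=15 S3=55 blocked=[]
Op 9: conn=9 S1=-16 S2=15 S3=55 blocked=[1]
Op 10: conn=21 S1=-16 S2=15 S3=55 blocked=[1]
Op 11: conn=32 S1=-16 S2=15 S3=55 blocked=[1]
Op 12: conn=13 S1=-35 S2=15 S3=55 blocked=[1]
Op 13: conn=1 S1=-35 S2=3 S3=55 blocked=[1]
Op 14: conn=1 S1=-35 S2=12 S3=55 blocked=[1]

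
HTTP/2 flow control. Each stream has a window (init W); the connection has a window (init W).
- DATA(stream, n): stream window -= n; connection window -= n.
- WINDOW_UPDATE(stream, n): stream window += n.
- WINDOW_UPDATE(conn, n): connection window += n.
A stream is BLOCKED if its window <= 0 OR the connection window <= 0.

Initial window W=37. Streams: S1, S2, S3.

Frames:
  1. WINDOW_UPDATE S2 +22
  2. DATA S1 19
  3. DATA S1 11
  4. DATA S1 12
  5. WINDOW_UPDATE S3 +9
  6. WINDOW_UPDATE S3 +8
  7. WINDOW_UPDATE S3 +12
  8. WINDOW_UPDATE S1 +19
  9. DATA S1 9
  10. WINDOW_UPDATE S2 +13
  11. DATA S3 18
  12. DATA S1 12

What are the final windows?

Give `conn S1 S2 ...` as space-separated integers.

Op 1: conn=37 S1=37 S2=59 S3=37 blocked=[]
Op 2: conn=18 S1=18 S2=59 S3=37 blocked=[]
Op 3: conn=7 S1=7 S2=59 S3=37 blocked=[]
Op 4: conn=-5 S1=-5 S2=59 S3=37 blocked=[1, 2, 3]
Op 5: conn=-5 S1=-5 S2=59 S3=46 blocked=[1, 2, 3]
Op 6: conn=-5 S1=-5 S2=59 S3=54 blocked=[1, 2, 3]
Op 7: conn=-5 S1=-5 S2=59 S3=66 blocked=[1, 2, 3]
Op 8: conn=-5 S1=14 S2=59 S3=66 blocked=[1, 2, 3]
Op 9: conn=-14 S1=5 S2=59 S3=66 blocked=[1, 2, 3]
Op 10: conn=-14 S1=5 S2=72 S3=66 blocked=[1, 2, 3]
Op 11: conn=-32 S1=5 S2=72 S3=48 blocked=[1, 2, 3]
Op 12: conn=-44 S1=-7 S2=72 S3=48 blocked=[1, 2, 3]

Answer: -44 -7 72 48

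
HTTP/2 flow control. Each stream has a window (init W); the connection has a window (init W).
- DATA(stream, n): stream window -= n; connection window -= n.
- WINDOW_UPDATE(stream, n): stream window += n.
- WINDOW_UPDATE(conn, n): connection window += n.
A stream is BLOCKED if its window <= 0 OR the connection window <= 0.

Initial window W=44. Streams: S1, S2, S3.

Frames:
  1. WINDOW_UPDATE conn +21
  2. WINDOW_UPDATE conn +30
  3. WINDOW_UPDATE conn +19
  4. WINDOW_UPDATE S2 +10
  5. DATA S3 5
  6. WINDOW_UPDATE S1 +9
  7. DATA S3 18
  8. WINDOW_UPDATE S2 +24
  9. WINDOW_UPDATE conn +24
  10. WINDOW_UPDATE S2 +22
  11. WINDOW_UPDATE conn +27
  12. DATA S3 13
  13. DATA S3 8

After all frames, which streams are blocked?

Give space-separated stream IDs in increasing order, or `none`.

Op 1: conn=65 S1=44 S2=44 S3=44 blocked=[]
Op 2: conn=95 S1=44 S2=44 S3=44 blocked=[]
Op 3: conn=114 S1=44 S2=44 S3=44 blocked=[]
Op 4: conn=114 S1=44 S2=54 S3=44 blocked=[]
Op 5: conn=109 S1=44 S2=54 S3=39 blocked=[]
Op 6: conn=109 S1=53 S2=54 S3=39 blocked=[]
Op 7: conn=91 S1=53 S2=54 S3=21 blocked=[]
Op 8: conn=91 S1=53 S2=78 S3=21 blocked=[]
Op 9: conn=115 S1=53 S2=78 S3=21 blocked=[]
Op 10: conn=115 S1=53 S2=100 S3=21 blocked=[]
Op 11: conn=142 S1=53 S2=100 S3=21 blocked=[]
Op 12: conn=129 S1=53 S2=100 S3=8 blocked=[]
Op 13: conn=121 S1=53 S2=100 S3=0 blocked=[3]

Answer: S3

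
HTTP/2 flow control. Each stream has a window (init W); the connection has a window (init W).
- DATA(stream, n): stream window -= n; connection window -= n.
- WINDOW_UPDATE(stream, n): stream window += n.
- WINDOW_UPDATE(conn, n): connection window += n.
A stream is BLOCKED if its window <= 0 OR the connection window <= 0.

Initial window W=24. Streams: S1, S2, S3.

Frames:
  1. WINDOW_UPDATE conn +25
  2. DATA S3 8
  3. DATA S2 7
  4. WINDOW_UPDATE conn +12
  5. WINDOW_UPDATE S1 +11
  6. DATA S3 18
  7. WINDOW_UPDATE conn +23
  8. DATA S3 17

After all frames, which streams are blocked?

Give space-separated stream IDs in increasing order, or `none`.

Answer: S3

Derivation:
Op 1: conn=49 S1=24 S2=24 S3=24 blocked=[]
Op 2: conn=41 S1=24 S2=24 S3=16 blocked=[]
Op 3: conn=34 S1=24 S2=17 S3=16 blocked=[]
Op 4: conn=46 S1=24 S2=17 S3=16 blocked=[]
Op 5: conn=46 S1=35 S2=17 S3=16 blocked=[]
Op 6: conn=28 S1=35 S2=17 S3=-2 blocked=[3]
Op 7: conn=51 S1=35 S2=17 S3=-2 blocked=[3]
Op 8: conn=34 S1=35 S2=17 S3=-19 blocked=[3]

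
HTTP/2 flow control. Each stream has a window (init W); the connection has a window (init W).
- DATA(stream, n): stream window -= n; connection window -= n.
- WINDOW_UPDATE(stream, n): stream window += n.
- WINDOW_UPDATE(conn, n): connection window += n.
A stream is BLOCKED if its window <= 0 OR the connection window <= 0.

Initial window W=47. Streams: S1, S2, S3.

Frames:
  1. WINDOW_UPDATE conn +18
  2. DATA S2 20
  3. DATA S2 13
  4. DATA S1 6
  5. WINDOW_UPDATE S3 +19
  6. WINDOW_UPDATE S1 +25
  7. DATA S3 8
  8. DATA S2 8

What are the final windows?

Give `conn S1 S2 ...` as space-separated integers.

Op 1: conn=65 S1=47 S2=47 S3=47 blocked=[]
Op 2: conn=45 S1=47 S2=27 S3=47 blocked=[]
Op 3: conn=32 S1=47 S2=14 S3=47 blocked=[]
Op 4: conn=26 S1=41 S2=14 S3=47 blocked=[]
Op 5: conn=26 S1=41 S2=14 S3=66 blocked=[]
Op 6: conn=26 S1=66 S2=14 S3=66 blocked=[]
Op 7: conn=18 S1=66 S2=14 S3=58 blocked=[]
Op 8: conn=10 S1=66 S2=6 S3=58 blocked=[]

Answer: 10 66 6 58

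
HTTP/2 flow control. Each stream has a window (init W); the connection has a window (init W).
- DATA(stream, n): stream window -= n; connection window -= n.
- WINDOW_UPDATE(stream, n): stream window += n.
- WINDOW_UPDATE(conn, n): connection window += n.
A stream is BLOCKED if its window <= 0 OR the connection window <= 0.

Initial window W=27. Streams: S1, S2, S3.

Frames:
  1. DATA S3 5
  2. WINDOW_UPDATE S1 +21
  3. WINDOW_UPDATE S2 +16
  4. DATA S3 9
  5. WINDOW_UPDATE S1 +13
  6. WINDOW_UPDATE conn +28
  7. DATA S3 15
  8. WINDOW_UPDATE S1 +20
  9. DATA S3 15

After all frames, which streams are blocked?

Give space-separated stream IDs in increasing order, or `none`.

Op 1: conn=22 S1=27 S2=27 S3=22 blocked=[]
Op 2: conn=22 S1=48 S2=27 S3=22 blocked=[]
Op 3: conn=22 S1=48 S2=43 S3=22 blocked=[]
Op 4: conn=13 S1=48 S2=43 S3=13 blocked=[]
Op 5: conn=13 S1=61 S2=43 S3=13 blocked=[]
Op 6: conn=41 S1=61 S2=43 S3=13 blocked=[]
Op 7: conn=26 S1=61 S2=43 S3=-2 blocked=[3]
Op 8: conn=26 S1=81 S2=43 S3=-2 blocked=[3]
Op 9: conn=11 S1=81 S2=43 S3=-17 blocked=[3]

Answer: S3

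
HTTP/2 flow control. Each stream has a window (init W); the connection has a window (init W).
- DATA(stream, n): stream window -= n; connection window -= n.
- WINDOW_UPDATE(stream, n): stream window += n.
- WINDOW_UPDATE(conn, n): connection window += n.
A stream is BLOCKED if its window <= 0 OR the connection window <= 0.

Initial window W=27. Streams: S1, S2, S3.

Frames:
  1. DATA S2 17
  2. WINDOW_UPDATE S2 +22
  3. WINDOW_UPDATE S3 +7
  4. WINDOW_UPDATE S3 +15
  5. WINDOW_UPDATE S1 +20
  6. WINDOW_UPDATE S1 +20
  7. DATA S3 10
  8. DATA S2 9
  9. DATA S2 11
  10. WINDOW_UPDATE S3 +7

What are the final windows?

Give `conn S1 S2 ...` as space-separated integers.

Answer: -20 67 12 46

Derivation:
Op 1: conn=10 S1=27 S2=10 S3=27 blocked=[]
Op 2: conn=10 S1=27 S2=32 S3=27 blocked=[]
Op 3: conn=10 S1=27 S2=32 S3=34 blocked=[]
Op 4: conn=10 S1=27 S2=32 S3=49 blocked=[]
Op 5: conn=10 S1=47 S2=32 S3=49 blocked=[]
Op 6: conn=10 S1=67 S2=32 S3=49 blocked=[]
Op 7: conn=0 S1=67 S2=32 S3=39 blocked=[1, 2, 3]
Op 8: conn=-9 S1=67 S2=23 S3=39 blocked=[1, 2, 3]
Op 9: conn=-20 S1=67 S2=12 S3=39 blocked=[1, 2, 3]
Op 10: conn=-20 S1=67 S2=12 S3=46 blocked=[1, 2, 3]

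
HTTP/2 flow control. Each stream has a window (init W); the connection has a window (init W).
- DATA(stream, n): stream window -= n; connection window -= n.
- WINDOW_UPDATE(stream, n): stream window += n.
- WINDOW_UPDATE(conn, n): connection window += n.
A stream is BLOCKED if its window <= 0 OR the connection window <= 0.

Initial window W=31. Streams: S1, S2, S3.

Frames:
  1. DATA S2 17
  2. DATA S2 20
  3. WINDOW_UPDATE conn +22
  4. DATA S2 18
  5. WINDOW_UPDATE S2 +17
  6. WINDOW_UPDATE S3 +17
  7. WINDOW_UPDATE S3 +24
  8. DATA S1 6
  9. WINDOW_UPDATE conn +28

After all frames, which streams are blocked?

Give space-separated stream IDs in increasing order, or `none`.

Op 1: conn=14 S1=31 S2=14 S3=31 blocked=[]
Op 2: conn=-6 S1=31 S2=-6 S3=31 blocked=[1, 2, 3]
Op 3: conn=16 S1=31 S2=-6 S3=31 blocked=[2]
Op 4: conn=-2 S1=31 S2=-24 S3=31 blocked=[1, 2, 3]
Op 5: conn=-2 S1=31 S2=-7 S3=31 blocked=[1, 2, 3]
Op 6: conn=-2 S1=31 S2=-7 S3=48 blocked=[1, 2, 3]
Op 7: conn=-2 S1=31 S2=-7 S3=72 blocked=[1, 2, 3]
Op 8: conn=-8 S1=25 S2=-7 S3=72 blocked=[1, 2, 3]
Op 9: conn=20 S1=25 S2=-7 S3=72 blocked=[2]

Answer: S2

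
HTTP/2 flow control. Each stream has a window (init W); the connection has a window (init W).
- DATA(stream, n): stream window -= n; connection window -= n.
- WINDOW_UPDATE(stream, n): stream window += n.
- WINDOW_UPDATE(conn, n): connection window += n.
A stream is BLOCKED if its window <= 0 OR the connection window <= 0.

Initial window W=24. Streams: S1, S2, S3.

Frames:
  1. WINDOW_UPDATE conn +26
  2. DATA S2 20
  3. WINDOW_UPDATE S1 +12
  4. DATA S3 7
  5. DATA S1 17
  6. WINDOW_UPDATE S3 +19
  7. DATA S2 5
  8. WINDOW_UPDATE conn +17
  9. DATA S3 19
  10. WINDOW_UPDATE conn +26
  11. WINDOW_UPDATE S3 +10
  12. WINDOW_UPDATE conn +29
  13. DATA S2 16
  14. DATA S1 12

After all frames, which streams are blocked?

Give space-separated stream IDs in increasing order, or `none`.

Op 1: conn=50 S1=24 S2=24 S3=24 blocked=[]
Op 2: conn=30 S1=24 S2=4 S3=24 blocked=[]
Op 3: conn=30 S1=36 S2=4 S3=24 blocked=[]
Op 4: conn=23 S1=36 S2=4 S3=17 blocked=[]
Op 5: conn=6 S1=19 S2=4 S3=17 blocked=[]
Op 6: conn=6 S1=19 S2=4 S3=36 blocked=[]
Op 7: conn=1 S1=19 S2=-1 S3=36 blocked=[2]
Op 8: conn=18 S1=19 S2=-1 S3=36 blocked=[2]
Op 9: conn=-1 S1=19 S2=-1 S3=17 blocked=[1, 2, 3]
Op 10: conn=25 S1=19 S2=-1 S3=17 blocked=[2]
Op 11: conn=25 S1=19 S2=-1 S3=27 blocked=[2]
Op 12: conn=54 S1=19 S2=-1 S3=27 blocked=[2]
Op 13: conn=38 S1=19 S2=-17 S3=27 blocked=[2]
Op 14: conn=26 S1=7 S2=-17 S3=27 blocked=[2]

Answer: S2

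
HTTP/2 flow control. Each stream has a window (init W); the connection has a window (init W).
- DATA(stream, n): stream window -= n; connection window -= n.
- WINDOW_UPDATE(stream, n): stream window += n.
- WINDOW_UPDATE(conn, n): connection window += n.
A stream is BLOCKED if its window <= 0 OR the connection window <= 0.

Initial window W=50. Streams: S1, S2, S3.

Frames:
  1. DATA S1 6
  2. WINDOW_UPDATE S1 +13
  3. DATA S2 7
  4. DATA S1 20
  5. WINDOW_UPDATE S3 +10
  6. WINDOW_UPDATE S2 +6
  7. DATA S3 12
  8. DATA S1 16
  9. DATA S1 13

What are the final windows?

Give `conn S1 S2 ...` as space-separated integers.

Op 1: conn=44 S1=44 S2=50 S3=50 blocked=[]
Op 2: conn=44 S1=57 S2=50 S3=50 blocked=[]
Op 3: conn=37 S1=57 S2=43 S3=50 blocked=[]
Op 4: conn=17 S1=37 S2=43 S3=50 blocked=[]
Op 5: conn=17 S1=37 S2=43 S3=60 blocked=[]
Op 6: conn=17 S1=37 S2=49 S3=60 blocked=[]
Op 7: conn=5 S1=37 S2=49 S3=48 blocked=[]
Op 8: conn=-11 S1=21 S2=49 S3=48 blocked=[1, 2, 3]
Op 9: conn=-24 S1=8 S2=49 S3=48 blocked=[1, 2, 3]

Answer: -24 8 49 48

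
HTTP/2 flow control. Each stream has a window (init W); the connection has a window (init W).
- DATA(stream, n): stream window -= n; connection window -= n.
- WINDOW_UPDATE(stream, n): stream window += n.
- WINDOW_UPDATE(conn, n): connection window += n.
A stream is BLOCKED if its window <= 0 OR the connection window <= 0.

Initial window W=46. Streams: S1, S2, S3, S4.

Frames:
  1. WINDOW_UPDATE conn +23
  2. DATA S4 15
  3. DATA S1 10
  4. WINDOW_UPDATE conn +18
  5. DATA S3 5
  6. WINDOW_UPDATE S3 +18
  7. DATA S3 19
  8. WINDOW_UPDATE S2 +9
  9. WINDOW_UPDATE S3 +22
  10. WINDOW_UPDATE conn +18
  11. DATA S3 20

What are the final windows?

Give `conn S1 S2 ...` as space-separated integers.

Answer: 36 36 55 42 31

Derivation:
Op 1: conn=69 S1=46 S2=46 S3=46 S4=46 blocked=[]
Op 2: conn=54 S1=46 S2=46 S3=46 S4=31 blocked=[]
Op 3: conn=44 S1=36 S2=46 S3=46 S4=31 blocked=[]
Op 4: conn=62 S1=36 S2=46 S3=46 S4=31 blocked=[]
Op 5: conn=57 S1=36 S2=46 S3=41 S4=31 blocked=[]
Op 6: conn=57 S1=36 S2=46 S3=59 S4=31 blocked=[]
Op 7: conn=38 S1=36 S2=46 S3=40 S4=31 blocked=[]
Op 8: conn=38 S1=36 S2=55 S3=40 S4=31 blocked=[]
Op 9: conn=38 S1=36 S2=55 S3=62 S4=31 blocked=[]
Op 10: conn=56 S1=36 S2=55 S3=62 S4=31 blocked=[]
Op 11: conn=36 S1=36 S2=55 S3=42 S4=31 blocked=[]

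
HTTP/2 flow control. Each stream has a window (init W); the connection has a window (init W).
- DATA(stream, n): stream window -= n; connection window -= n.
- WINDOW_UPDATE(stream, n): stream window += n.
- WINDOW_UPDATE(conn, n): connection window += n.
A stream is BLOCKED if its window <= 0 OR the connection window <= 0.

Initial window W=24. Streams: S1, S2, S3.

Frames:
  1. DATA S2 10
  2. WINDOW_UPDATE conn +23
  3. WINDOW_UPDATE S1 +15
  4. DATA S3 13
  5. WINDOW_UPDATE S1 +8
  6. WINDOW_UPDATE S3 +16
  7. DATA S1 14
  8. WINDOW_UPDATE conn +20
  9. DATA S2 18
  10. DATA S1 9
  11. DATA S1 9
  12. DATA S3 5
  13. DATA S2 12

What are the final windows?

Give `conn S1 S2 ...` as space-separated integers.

Answer: -23 15 -16 22

Derivation:
Op 1: conn=14 S1=24 S2=14 S3=24 blocked=[]
Op 2: conn=37 S1=24 S2=14 S3=24 blocked=[]
Op 3: conn=37 S1=39 S2=14 S3=24 blocked=[]
Op 4: conn=24 S1=39 S2=14 S3=11 blocked=[]
Op 5: conn=24 S1=47 S2=14 S3=11 blocked=[]
Op 6: conn=24 S1=47 S2=14 S3=27 blocked=[]
Op 7: conn=10 S1=33 S2=14 S3=27 blocked=[]
Op 8: conn=30 S1=33 S2=14 S3=27 blocked=[]
Op 9: conn=12 S1=33 S2=-4 S3=27 blocked=[2]
Op 10: conn=3 S1=24 S2=-4 S3=27 blocked=[2]
Op 11: conn=-6 S1=15 S2=-4 S3=27 blocked=[1, 2, 3]
Op 12: conn=-11 S1=15 S2=-4 S3=22 blocked=[1, 2, 3]
Op 13: conn=-23 S1=15 S2=-16 S3=22 blocked=[1, 2, 3]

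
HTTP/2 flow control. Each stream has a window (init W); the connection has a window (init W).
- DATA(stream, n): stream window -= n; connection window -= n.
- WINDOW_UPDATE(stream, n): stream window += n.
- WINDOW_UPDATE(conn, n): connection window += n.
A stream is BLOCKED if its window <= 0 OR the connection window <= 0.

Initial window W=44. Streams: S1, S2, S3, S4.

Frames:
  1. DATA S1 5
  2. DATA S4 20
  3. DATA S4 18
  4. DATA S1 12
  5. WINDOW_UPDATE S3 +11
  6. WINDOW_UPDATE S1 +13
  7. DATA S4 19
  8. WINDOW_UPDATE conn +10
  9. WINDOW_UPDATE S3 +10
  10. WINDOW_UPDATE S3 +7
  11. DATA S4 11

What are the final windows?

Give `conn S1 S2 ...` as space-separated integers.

Answer: -31 40 44 72 -24

Derivation:
Op 1: conn=39 S1=39 S2=44 S3=44 S4=44 blocked=[]
Op 2: conn=19 S1=39 S2=44 S3=44 S4=24 blocked=[]
Op 3: conn=1 S1=39 S2=44 S3=44 S4=6 blocked=[]
Op 4: conn=-11 S1=27 S2=44 S3=44 S4=6 blocked=[1, 2, 3, 4]
Op 5: conn=-11 S1=27 S2=44 S3=55 S4=6 blocked=[1, 2, 3, 4]
Op 6: conn=-11 S1=40 S2=44 S3=55 S4=6 blocked=[1, 2, 3, 4]
Op 7: conn=-30 S1=40 S2=44 S3=55 S4=-13 blocked=[1, 2, 3, 4]
Op 8: conn=-20 S1=40 S2=44 S3=55 S4=-13 blocked=[1, 2, 3, 4]
Op 9: conn=-20 S1=40 S2=44 S3=65 S4=-13 blocked=[1, 2, 3, 4]
Op 10: conn=-20 S1=40 S2=44 S3=72 S4=-13 blocked=[1, 2, 3, 4]
Op 11: conn=-31 S1=40 S2=44 S3=72 S4=-24 blocked=[1, 2, 3, 4]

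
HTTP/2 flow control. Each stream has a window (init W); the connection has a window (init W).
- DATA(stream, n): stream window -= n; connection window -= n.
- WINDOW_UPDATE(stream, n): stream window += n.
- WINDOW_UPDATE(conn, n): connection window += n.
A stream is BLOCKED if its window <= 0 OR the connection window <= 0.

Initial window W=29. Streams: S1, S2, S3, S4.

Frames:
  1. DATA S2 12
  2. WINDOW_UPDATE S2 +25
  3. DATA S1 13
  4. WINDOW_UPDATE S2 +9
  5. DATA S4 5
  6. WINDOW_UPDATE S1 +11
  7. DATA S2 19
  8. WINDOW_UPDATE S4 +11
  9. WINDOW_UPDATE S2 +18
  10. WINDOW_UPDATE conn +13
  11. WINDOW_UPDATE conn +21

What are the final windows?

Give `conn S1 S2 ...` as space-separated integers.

Answer: 14 27 50 29 35

Derivation:
Op 1: conn=17 S1=29 S2=17 S3=29 S4=29 blocked=[]
Op 2: conn=17 S1=29 S2=42 S3=29 S4=29 blocked=[]
Op 3: conn=4 S1=16 S2=42 S3=29 S4=29 blocked=[]
Op 4: conn=4 S1=16 S2=51 S3=29 S4=29 blocked=[]
Op 5: conn=-1 S1=16 S2=51 S3=29 S4=24 blocked=[1, 2, 3, 4]
Op 6: conn=-1 S1=27 S2=51 S3=29 S4=24 blocked=[1, 2, 3, 4]
Op 7: conn=-20 S1=27 S2=32 S3=29 S4=24 blocked=[1, 2, 3, 4]
Op 8: conn=-20 S1=27 S2=32 S3=29 S4=35 blocked=[1, 2, 3, 4]
Op 9: conn=-20 S1=27 S2=50 S3=29 S4=35 blocked=[1, 2, 3, 4]
Op 10: conn=-7 S1=27 S2=50 S3=29 S4=35 blocked=[1, 2, 3, 4]
Op 11: conn=14 S1=27 S2=50 S3=29 S4=35 blocked=[]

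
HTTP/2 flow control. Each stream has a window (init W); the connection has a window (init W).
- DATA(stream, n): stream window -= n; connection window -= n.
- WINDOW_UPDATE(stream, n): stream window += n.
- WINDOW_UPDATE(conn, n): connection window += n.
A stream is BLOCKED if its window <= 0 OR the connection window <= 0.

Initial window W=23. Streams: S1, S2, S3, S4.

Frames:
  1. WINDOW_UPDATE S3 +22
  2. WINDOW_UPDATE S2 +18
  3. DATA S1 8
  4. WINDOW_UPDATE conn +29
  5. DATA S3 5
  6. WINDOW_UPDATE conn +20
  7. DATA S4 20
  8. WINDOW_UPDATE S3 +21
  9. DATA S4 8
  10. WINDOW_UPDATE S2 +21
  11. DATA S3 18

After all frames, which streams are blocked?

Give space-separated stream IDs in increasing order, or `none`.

Op 1: conn=23 S1=23 S2=23 S3=45 S4=23 blocked=[]
Op 2: conn=23 S1=23 S2=41 S3=45 S4=23 blocked=[]
Op 3: conn=15 S1=15 S2=41 S3=45 S4=23 blocked=[]
Op 4: conn=44 S1=15 S2=41 S3=45 S4=23 blocked=[]
Op 5: conn=39 S1=15 S2=41 S3=40 S4=23 blocked=[]
Op 6: conn=59 S1=15 S2=41 S3=40 S4=23 blocked=[]
Op 7: conn=39 S1=15 S2=41 S3=40 S4=3 blocked=[]
Op 8: conn=39 S1=15 S2=41 S3=61 S4=3 blocked=[]
Op 9: conn=31 S1=15 S2=41 S3=61 S4=-5 blocked=[4]
Op 10: conn=31 S1=15 S2=62 S3=61 S4=-5 blocked=[4]
Op 11: conn=13 S1=15 S2=62 S3=43 S4=-5 blocked=[4]

Answer: S4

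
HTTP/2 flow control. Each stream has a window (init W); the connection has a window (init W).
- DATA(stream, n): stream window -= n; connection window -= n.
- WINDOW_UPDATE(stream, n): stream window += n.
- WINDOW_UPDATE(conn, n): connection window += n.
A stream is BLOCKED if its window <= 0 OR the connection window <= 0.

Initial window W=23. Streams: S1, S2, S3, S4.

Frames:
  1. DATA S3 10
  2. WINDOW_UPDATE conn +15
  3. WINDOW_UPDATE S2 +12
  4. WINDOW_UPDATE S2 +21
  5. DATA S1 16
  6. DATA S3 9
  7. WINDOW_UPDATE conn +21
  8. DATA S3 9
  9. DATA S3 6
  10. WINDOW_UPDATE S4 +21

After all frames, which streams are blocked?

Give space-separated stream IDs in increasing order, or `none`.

Answer: S3

Derivation:
Op 1: conn=13 S1=23 S2=23 S3=13 S4=23 blocked=[]
Op 2: conn=28 S1=23 S2=23 S3=13 S4=23 blocked=[]
Op 3: conn=28 S1=23 S2=35 S3=13 S4=23 blocked=[]
Op 4: conn=28 S1=23 S2=56 S3=13 S4=23 blocked=[]
Op 5: conn=12 S1=7 S2=56 S3=13 S4=23 blocked=[]
Op 6: conn=3 S1=7 S2=56 S3=4 S4=23 blocked=[]
Op 7: conn=24 S1=7 S2=56 S3=4 S4=23 blocked=[]
Op 8: conn=15 S1=7 S2=56 S3=-5 S4=23 blocked=[3]
Op 9: conn=9 S1=7 S2=56 S3=-11 S4=23 blocked=[3]
Op 10: conn=9 S1=7 S2=56 S3=-11 S4=44 blocked=[3]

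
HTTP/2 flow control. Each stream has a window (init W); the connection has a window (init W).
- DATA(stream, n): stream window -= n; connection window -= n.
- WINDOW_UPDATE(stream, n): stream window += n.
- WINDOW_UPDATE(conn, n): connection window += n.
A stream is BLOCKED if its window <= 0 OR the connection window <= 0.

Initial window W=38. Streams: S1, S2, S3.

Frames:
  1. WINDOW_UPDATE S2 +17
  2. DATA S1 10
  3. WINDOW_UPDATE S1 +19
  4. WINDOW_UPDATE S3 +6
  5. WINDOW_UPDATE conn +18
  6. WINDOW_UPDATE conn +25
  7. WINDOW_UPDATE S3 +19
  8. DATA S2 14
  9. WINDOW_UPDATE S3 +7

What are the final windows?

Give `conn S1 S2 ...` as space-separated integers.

Op 1: conn=38 S1=38 S2=55 S3=38 blocked=[]
Op 2: conn=28 S1=28 S2=55 S3=38 blocked=[]
Op 3: conn=28 S1=47 S2=55 S3=38 blocked=[]
Op 4: conn=28 S1=47 S2=55 S3=44 blocked=[]
Op 5: conn=46 S1=47 S2=55 S3=44 blocked=[]
Op 6: conn=71 S1=47 S2=55 S3=44 blocked=[]
Op 7: conn=71 S1=47 S2=55 S3=63 blocked=[]
Op 8: conn=57 S1=47 S2=41 S3=63 blocked=[]
Op 9: conn=57 S1=47 S2=41 S3=70 blocked=[]

Answer: 57 47 41 70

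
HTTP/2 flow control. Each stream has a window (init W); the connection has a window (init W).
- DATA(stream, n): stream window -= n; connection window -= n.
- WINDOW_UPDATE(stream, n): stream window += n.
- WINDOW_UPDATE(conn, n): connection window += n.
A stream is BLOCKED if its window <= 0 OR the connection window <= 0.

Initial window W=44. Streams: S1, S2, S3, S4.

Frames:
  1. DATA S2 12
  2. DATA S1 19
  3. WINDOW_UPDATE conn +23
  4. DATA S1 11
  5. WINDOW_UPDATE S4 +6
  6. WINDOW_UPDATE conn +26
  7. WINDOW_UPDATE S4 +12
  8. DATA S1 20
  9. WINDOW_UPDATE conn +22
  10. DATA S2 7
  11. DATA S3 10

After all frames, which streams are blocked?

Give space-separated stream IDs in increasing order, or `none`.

Answer: S1

Derivation:
Op 1: conn=32 S1=44 S2=32 S3=44 S4=44 blocked=[]
Op 2: conn=13 S1=25 S2=32 S3=44 S4=44 blocked=[]
Op 3: conn=36 S1=25 S2=32 S3=44 S4=44 blocked=[]
Op 4: conn=25 S1=14 S2=32 S3=44 S4=44 blocked=[]
Op 5: conn=25 S1=14 S2=32 S3=44 S4=50 blocked=[]
Op 6: conn=51 S1=14 S2=32 S3=44 S4=50 blocked=[]
Op 7: conn=51 S1=14 S2=32 S3=44 S4=62 blocked=[]
Op 8: conn=31 S1=-6 S2=32 S3=44 S4=62 blocked=[1]
Op 9: conn=53 S1=-6 S2=32 S3=44 S4=62 blocked=[1]
Op 10: conn=46 S1=-6 S2=25 S3=44 S4=62 blocked=[1]
Op 11: conn=36 S1=-6 S2=25 S3=34 S4=62 blocked=[1]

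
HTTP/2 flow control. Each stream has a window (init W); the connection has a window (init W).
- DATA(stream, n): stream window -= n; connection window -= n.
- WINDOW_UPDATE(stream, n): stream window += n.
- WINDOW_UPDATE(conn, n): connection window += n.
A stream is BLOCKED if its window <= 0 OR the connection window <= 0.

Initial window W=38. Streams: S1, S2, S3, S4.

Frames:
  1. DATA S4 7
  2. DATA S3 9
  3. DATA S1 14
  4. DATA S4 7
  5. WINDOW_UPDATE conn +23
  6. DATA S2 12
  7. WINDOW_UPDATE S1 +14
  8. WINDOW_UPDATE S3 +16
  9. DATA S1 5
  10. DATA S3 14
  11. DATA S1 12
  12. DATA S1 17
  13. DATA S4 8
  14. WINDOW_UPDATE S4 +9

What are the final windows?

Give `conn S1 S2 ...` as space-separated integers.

Op 1: conn=31 S1=38 S2=38 S3=38 S4=31 blocked=[]
Op 2: conn=22 S1=38 S2=38 S3=29 S4=31 blocked=[]
Op 3: conn=8 S1=24 S2=38 S3=29 S4=31 blocked=[]
Op 4: conn=1 S1=24 S2=38 S3=29 S4=24 blocked=[]
Op 5: conn=24 S1=24 S2=38 S3=29 S4=24 blocked=[]
Op 6: conn=12 S1=24 S2=26 S3=29 S4=24 blocked=[]
Op 7: conn=12 S1=38 S2=26 S3=29 S4=24 blocked=[]
Op 8: conn=12 S1=38 S2=26 S3=45 S4=24 blocked=[]
Op 9: conn=7 S1=33 S2=26 S3=45 S4=24 blocked=[]
Op 10: conn=-7 S1=33 S2=26 S3=31 S4=24 blocked=[1, 2, 3, 4]
Op 11: conn=-19 S1=21 S2=26 S3=31 S4=24 blocked=[1, 2, 3, 4]
Op 12: conn=-36 S1=4 S2=26 S3=31 S4=24 blocked=[1, 2, 3, 4]
Op 13: conn=-44 S1=4 S2=26 S3=31 S4=16 blocked=[1, 2, 3, 4]
Op 14: conn=-44 S1=4 S2=26 S3=31 S4=25 blocked=[1, 2, 3, 4]

Answer: -44 4 26 31 25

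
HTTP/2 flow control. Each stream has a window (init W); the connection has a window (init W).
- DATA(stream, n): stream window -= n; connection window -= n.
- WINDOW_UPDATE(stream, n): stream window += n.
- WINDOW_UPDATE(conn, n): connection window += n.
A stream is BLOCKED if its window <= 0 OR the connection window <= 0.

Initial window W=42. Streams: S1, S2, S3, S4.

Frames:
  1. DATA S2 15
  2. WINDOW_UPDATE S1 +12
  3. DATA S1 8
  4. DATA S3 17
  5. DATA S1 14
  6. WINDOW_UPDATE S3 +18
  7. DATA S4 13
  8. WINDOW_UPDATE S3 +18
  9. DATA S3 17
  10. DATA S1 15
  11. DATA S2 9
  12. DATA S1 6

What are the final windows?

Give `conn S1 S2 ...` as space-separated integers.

Answer: -72 11 18 44 29

Derivation:
Op 1: conn=27 S1=42 S2=27 S3=42 S4=42 blocked=[]
Op 2: conn=27 S1=54 S2=27 S3=42 S4=42 blocked=[]
Op 3: conn=19 S1=46 S2=27 S3=42 S4=42 blocked=[]
Op 4: conn=2 S1=46 S2=27 S3=25 S4=42 blocked=[]
Op 5: conn=-12 S1=32 S2=27 S3=25 S4=42 blocked=[1, 2, 3, 4]
Op 6: conn=-12 S1=32 S2=27 S3=43 S4=42 blocked=[1, 2, 3, 4]
Op 7: conn=-25 S1=32 S2=27 S3=43 S4=29 blocked=[1, 2, 3, 4]
Op 8: conn=-25 S1=32 S2=27 S3=61 S4=29 blocked=[1, 2, 3, 4]
Op 9: conn=-42 S1=32 S2=27 S3=44 S4=29 blocked=[1, 2, 3, 4]
Op 10: conn=-57 S1=17 S2=27 S3=44 S4=29 blocked=[1, 2, 3, 4]
Op 11: conn=-66 S1=17 S2=18 S3=44 S4=29 blocked=[1, 2, 3, 4]
Op 12: conn=-72 S1=11 S2=18 S3=44 S4=29 blocked=[1, 2, 3, 4]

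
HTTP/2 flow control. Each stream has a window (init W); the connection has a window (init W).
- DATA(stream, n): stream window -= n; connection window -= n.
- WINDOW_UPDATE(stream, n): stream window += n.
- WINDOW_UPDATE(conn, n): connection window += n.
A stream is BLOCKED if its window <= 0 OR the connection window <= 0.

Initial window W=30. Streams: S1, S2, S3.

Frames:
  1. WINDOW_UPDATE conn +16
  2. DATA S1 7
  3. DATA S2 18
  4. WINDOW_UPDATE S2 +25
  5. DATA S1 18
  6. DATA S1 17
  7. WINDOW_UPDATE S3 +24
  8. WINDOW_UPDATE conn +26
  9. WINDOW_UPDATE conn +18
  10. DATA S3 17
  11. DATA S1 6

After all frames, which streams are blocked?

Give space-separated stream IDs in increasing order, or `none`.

Op 1: conn=46 S1=30 S2=30 S3=30 blocked=[]
Op 2: conn=39 S1=23 S2=30 S3=30 blocked=[]
Op 3: conn=21 S1=23 S2=12 S3=30 blocked=[]
Op 4: conn=21 S1=23 S2=37 S3=30 blocked=[]
Op 5: conn=3 S1=5 S2=37 S3=30 blocked=[]
Op 6: conn=-14 S1=-12 S2=37 S3=30 blocked=[1, 2, 3]
Op 7: conn=-14 S1=-12 S2=37 S3=54 blocked=[1, 2, 3]
Op 8: conn=12 S1=-12 S2=37 S3=54 blocked=[1]
Op 9: conn=30 S1=-12 S2=37 S3=54 blocked=[1]
Op 10: conn=13 S1=-12 S2=37 S3=37 blocked=[1]
Op 11: conn=7 S1=-18 S2=37 S3=37 blocked=[1]

Answer: S1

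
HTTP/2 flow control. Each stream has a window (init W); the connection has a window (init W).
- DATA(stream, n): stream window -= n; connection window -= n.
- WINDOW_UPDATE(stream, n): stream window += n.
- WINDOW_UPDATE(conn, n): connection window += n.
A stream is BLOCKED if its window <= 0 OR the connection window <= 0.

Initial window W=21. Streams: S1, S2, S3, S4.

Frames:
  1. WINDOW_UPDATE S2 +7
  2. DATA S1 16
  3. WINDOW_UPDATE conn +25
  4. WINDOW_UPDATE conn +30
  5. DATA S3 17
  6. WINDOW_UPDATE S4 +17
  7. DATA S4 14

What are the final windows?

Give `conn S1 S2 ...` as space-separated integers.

Op 1: conn=21 S1=21 S2=28 S3=21 S4=21 blocked=[]
Op 2: conn=5 S1=5 S2=28 S3=21 S4=21 blocked=[]
Op 3: conn=30 S1=5 S2=28 S3=21 S4=21 blocked=[]
Op 4: conn=60 S1=5 S2=28 S3=21 S4=21 blocked=[]
Op 5: conn=43 S1=5 S2=28 S3=4 S4=21 blocked=[]
Op 6: conn=43 S1=5 S2=28 S3=4 S4=38 blocked=[]
Op 7: conn=29 S1=5 S2=28 S3=4 S4=24 blocked=[]

Answer: 29 5 28 4 24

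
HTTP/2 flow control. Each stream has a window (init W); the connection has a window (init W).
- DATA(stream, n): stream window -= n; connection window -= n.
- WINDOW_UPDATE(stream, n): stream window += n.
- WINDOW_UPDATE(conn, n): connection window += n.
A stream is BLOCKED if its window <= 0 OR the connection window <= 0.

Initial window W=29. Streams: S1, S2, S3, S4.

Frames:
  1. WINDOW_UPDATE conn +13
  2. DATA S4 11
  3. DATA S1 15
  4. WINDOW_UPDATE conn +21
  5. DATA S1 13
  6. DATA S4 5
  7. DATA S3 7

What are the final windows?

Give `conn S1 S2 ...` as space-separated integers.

Answer: 12 1 29 22 13

Derivation:
Op 1: conn=42 S1=29 S2=29 S3=29 S4=29 blocked=[]
Op 2: conn=31 S1=29 S2=29 S3=29 S4=18 blocked=[]
Op 3: conn=16 S1=14 S2=29 S3=29 S4=18 blocked=[]
Op 4: conn=37 S1=14 S2=29 S3=29 S4=18 blocked=[]
Op 5: conn=24 S1=1 S2=29 S3=29 S4=18 blocked=[]
Op 6: conn=19 S1=1 S2=29 S3=29 S4=13 blocked=[]
Op 7: conn=12 S1=1 S2=29 S3=22 S4=13 blocked=[]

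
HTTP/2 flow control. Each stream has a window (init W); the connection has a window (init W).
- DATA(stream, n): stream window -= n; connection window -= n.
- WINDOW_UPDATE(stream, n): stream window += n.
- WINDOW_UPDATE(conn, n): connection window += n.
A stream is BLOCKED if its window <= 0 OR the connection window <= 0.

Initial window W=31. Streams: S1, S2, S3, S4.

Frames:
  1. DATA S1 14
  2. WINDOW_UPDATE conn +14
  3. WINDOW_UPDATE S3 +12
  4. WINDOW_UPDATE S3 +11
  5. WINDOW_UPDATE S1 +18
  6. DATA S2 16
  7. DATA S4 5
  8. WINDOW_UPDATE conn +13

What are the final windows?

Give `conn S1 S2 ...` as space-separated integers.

Op 1: conn=17 S1=17 S2=31 S3=31 S4=31 blocked=[]
Op 2: conn=31 S1=17 S2=31 S3=31 S4=31 blocked=[]
Op 3: conn=31 S1=17 S2=31 S3=43 S4=31 blocked=[]
Op 4: conn=31 S1=17 S2=31 S3=54 S4=31 blocked=[]
Op 5: conn=31 S1=35 S2=31 S3=54 S4=31 blocked=[]
Op 6: conn=15 S1=35 S2=15 S3=54 S4=31 blocked=[]
Op 7: conn=10 S1=35 S2=15 S3=54 S4=26 blocked=[]
Op 8: conn=23 S1=35 S2=15 S3=54 S4=26 blocked=[]

Answer: 23 35 15 54 26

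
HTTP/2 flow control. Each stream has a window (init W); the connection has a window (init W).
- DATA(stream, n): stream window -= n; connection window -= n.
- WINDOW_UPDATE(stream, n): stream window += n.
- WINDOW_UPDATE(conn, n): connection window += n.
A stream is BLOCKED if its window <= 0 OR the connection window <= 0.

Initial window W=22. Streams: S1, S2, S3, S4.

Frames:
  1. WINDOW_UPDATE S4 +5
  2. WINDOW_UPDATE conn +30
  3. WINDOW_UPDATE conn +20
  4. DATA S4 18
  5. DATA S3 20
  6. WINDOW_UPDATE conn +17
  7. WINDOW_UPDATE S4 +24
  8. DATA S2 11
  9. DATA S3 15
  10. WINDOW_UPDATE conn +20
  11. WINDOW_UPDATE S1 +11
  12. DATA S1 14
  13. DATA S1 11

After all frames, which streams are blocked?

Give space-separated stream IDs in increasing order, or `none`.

Answer: S3

Derivation:
Op 1: conn=22 S1=22 S2=22 S3=22 S4=27 blocked=[]
Op 2: conn=52 S1=22 S2=22 S3=22 S4=27 blocked=[]
Op 3: conn=72 S1=22 S2=22 S3=22 S4=27 blocked=[]
Op 4: conn=54 S1=22 S2=22 S3=22 S4=9 blocked=[]
Op 5: conn=34 S1=22 S2=22 S3=2 S4=9 blocked=[]
Op 6: conn=51 S1=22 S2=22 S3=2 S4=9 blocked=[]
Op 7: conn=51 S1=22 S2=22 S3=2 S4=33 blocked=[]
Op 8: conn=40 S1=22 S2=11 S3=2 S4=33 blocked=[]
Op 9: conn=25 S1=22 S2=11 S3=-13 S4=33 blocked=[3]
Op 10: conn=45 S1=22 S2=11 S3=-13 S4=33 blocked=[3]
Op 11: conn=45 S1=33 S2=11 S3=-13 S4=33 blocked=[3]
Op 12: conn=31 S1=19 S2=11 S3=-13 S4=33 blocked=[3]
Op 13: conn=20 S1=8 S2=11 S3=-13 S4=33 blocked=[3]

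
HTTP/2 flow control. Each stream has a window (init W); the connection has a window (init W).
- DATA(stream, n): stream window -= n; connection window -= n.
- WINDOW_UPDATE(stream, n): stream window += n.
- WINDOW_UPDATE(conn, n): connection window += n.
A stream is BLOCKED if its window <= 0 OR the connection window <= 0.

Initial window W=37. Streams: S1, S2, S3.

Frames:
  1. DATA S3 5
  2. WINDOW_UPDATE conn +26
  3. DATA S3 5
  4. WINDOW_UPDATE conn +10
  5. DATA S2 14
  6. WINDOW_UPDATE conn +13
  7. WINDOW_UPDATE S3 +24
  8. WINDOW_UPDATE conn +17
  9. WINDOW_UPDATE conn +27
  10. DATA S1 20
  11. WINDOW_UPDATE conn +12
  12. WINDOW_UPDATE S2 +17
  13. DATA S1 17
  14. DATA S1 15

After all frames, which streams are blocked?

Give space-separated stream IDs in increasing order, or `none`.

Op 1: conn=32 S1=37 S2=37 S3=32 blocked=[]
Op 2: conn=58 S1=37 S2=37 S3=32 blocked=[]
Op 3: conn=53 S1=37 S2=37 S3=27 blocked=[]
Op 4: conn=63 S1=37 S2=37 S3=27 blocked=[]
Op 5: conn=49 S1=37 S2=23 S3=27 blocked=[]
Op 6: conn=62 S1=37 S2=23 S3=27 blocked=[]
Op 7: conn=62 S1=37 S2=23 S3=51 blocked=[]
Op 8: conn=79 S1=37 S2=23 S3=51 blocked=[]
Op 9: conn=106 S1=37 S2=23 S3=51 blocked=[]
Op 10: conn=86 S1=17 S2=23 S3=51 blocked=[]
Op 11: conn=98 S1=17 S2=23 S3=51 blocked=[]
Op 12: conn=98 S1=17 S2=40 S3=51 blocked=[]
Op 13: conn=81 S1=0 S2=40 S3=51 blocked=[1]
Op 14: conn=66 S1=-15 S2=40 S3=51 blocked=[1]

Answer: S1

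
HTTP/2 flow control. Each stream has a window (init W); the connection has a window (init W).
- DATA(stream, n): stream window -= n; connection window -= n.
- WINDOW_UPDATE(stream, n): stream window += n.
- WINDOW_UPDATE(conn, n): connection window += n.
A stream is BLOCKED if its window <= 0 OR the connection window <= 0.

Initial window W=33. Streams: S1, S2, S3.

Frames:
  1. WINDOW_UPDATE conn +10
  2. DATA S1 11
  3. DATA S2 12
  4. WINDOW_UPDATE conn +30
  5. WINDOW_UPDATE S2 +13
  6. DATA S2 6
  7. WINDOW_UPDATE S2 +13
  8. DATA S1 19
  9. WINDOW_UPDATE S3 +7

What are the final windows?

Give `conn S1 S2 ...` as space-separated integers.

Answer: 25 3 41 40

Derivation:
Op 1: conn=43 S1=33 S2=33 S3=33 blocked=[]
Op 2: conn=32 S1=22 S2=33 S3=33 blocked=[]
Op 3: conn=20 S1=22 S2=21 S3=33 blocked=[]
Op 4: conn=50 S1=22 S2=21 S3=33 blocked=[]
Op 5: conn=50 S1=22 S2=34 S3=33 blocked=[]
Op 6: conn=44 S1=22 S2=28 S3=33 blocked=[]
Op 7: conn=44 S1=22 S2=41 S3=33 blocked=[]
Op 8: conn=25 S1=3 S2=41 S3=33 blocked=[]
Op 9: conn=25 S1=3 S2=41 S3=40 blocked=[]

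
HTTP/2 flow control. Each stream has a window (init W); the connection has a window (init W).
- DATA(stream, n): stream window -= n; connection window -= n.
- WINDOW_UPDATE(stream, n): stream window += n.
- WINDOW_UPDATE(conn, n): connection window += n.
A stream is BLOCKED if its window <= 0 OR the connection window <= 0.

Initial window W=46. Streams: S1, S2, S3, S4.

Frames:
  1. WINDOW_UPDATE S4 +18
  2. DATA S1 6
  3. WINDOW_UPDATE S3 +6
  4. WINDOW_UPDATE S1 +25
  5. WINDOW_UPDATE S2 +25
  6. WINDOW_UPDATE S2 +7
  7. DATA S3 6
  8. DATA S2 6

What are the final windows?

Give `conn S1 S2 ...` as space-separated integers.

Op 1: conn=46 S1=46 S2=46 S3=46 S4=64 blocked=[]
Op 2: conn=40 S1=40 S2=46 S3=46 S4=64 blocked=[]
Op 3: conn=40 S1=40 S2=46 S3=52 S4=64 blocked=[]
Op 4: conn=40 S1=65 S2=46 S3=52 S4=64 blocked=[]
Op 5: conn=40 S1=65 S2=71 S3=52 S4=64 blocked=[]
Op 6: conn=40 S1=65 S2=78 S3=52 S4=64 blocked=[]
Op 7: conn=34 S1=65 S2=78 S3=46 S4=64 blocked=[]
Op 8: conn=28 S1=65 S2=72 S3=46 S4=64 blocked=[]

Answer: 28 65 72 46 64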